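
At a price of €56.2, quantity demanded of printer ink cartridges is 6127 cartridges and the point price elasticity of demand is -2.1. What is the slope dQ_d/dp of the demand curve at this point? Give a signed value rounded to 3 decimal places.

Ed = (dQ_d/dp)·(p/Q_d) ⇒ dQ_d/dp = Ed·Q_d/p = (-2.1)·6127/56.2 = -228.94483…

-228.945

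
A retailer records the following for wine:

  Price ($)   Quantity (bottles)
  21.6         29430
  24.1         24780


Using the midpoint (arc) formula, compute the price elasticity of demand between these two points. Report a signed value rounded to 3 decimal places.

%ΔQ = (24780 − 29430) / [(29430 + 24780)/2] = -4650/27105 = -0.171555…
%ΔP = (24.1 − 21.6) / [(21.6 + 24.1)/2] = 2.5/22.85 = 0.109409…
Arc Ed = %ΔQ / %ΔP = (-4650/27105) / (2.5/22.85) = -1.56801…

-1.568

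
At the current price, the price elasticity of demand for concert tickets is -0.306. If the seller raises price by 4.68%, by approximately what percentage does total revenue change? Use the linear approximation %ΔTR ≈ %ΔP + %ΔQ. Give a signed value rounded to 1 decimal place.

+3.2%

%ΔQ ≈ Ed × %ΔP = (-0.306) × (+4.68%) = -1.4321%
%ΔTR ≈ %ΔP + %ΔQ = (+4.68%) + (-1.4321%) = +3.2479%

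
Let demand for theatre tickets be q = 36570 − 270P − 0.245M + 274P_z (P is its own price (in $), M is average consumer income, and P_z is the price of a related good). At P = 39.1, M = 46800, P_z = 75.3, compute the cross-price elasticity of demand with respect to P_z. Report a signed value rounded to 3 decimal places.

0.586

At the given values, q = 36570 − 270(39.1) − 0.245(46800) + 274(75.3) = 35179.2.
∂q/∂P_z = 274.
E = (274) × (75.3/35179.2) = 0.58648…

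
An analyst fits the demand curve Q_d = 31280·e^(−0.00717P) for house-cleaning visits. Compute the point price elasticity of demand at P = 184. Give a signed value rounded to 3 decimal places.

-1.319

dQ_d/dP = −0.00717·Q_d = -59.9556. At P = 184, Q_d = 8362.01.
Ed = (dQ_d/dP)·(P/Q_d) = (-59.9556) × (184/8362.01) = -1.31928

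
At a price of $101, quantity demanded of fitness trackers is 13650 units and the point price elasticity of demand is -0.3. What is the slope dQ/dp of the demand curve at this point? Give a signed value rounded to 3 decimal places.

-40.545

Ed = (dQ/dp)·(p/Q) ⇒ dQ/dp = Ed·Q/p = (-0.3)·13650/101 = -40.54455…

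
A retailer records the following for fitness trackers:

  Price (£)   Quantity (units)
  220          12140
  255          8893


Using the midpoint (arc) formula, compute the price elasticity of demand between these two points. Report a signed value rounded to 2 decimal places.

-2.10

%ΔQ = (8893 − 12140) / [(12140 + 8893)/2] = -3247/10516.5 = -0.308752…
%ΔP = (255 − 220) / [(220 + 255)/2] = 35/237.5 = 0.147368…
Arc Ed = %ΔQ / %ΔP = (-3247/10516.5) / (35/237.5) = -2.0951…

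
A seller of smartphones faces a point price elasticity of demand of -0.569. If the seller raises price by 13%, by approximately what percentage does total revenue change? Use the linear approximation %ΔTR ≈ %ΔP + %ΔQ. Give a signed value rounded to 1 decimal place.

%ΔQ ≈ Ed × %ΔP = (-0.569) × (+13%) = -7.3970%
%ΔTR ≈ %ΔP + %ΔQ = (+13%) + (-7.3970%) = +5.6030%

+5.6%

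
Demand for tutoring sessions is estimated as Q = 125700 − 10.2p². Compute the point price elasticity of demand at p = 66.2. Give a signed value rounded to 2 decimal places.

-1.10

dQ/dp = −2·10.2·p = -1350.48. At p = 66.2, Q = 80999.112.
Ed = (dQ/dp)·(p/Q) = (-1350.48) × (66.2/80999.112) = -1.1037…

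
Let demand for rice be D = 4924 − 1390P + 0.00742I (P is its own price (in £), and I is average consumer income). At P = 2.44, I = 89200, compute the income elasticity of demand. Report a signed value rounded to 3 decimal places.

0.302

At the given values, D = 4924 − 1390(2.44) + 0.00742(89200) = 2194.264.
∂D/∂I = 0.00742.
E = (0.00742) × (89200/2194.264) = 0.30163…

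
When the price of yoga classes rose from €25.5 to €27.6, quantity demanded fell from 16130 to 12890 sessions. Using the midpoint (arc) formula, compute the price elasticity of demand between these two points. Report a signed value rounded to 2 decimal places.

%ΔQ = (12890 − 16130) / [(16130 + 12890)/2] = -3240/14510 = -0.223294…
%ΔP = (27.6 − 25.5) / [(25.5 + 27.6)/2] = 2.1/26.55 = 0.079096…
Arc Ed = %ΔQ / %ΔP = (-3240/14510) / (2.1/26.55) = -2.8230…

-2.82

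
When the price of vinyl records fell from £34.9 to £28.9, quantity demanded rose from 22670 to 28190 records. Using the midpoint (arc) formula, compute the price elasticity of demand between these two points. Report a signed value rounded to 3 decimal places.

-1.154

%ΔQ = (28190 − 22670) / [(22670 + 28190)/2] = 5520/25430 = 0.217066…
%ΔP = (28.9 − 34.9) / [(34.9 + 28.9)/2] = -6/31.9 = -0.188087…
Arc Ed = %ΔQ / %ΔP = (5520/25430) / (-6/31.9) = -1.15406…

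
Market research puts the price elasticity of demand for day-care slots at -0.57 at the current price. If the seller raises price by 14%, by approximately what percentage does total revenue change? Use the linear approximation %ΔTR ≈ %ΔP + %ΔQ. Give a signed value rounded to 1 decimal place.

%ΔQ ≈ Ed × %ΔP = (-0.57) × (+14%) = -7.9800%
%ΔTR ≈ %ΔP + %ΔQ = (+14%) + (-7.9800%) = +6.0200%

+6.0%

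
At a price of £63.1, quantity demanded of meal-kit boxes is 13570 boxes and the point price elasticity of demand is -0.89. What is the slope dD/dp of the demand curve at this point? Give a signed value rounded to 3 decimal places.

Ed = (dD/dp)·(p/D) ⇒ dD/dp = Ed·D/p = (-0.89)·13570/63.1 = -191.39936…

-191.399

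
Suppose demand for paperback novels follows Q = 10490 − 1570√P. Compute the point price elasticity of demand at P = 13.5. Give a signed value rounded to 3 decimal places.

-0.611

dQ/dP = −1570/(2√P) = -213.65. At P = 13.5, Q = 4721.45.
Ed = (dQ/dP)·(P/Q) = (-213.65) × (13.5/4721.45) = -0.61088…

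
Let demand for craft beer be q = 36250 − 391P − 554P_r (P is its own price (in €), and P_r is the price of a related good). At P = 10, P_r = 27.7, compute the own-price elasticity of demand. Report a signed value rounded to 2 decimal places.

At the given values, q = 36250 − 391(10) − 554(27.7) = 16994.2.
∂q/∂P = −391.
E = (-391) × (10/16994.2) = -0.2300…

-0.23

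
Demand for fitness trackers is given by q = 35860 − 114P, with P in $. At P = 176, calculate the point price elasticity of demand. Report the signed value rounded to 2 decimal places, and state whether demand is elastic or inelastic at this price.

-1.27; elastic

dq/dP = −114. At P = 176, q = 35860 − 114(176) = 15796.
Ed = (dq/dP)·(P/q) = −114 × (176/15796) = -1.2701…
|Ed| = 1.27 > 1, so demand is elastic.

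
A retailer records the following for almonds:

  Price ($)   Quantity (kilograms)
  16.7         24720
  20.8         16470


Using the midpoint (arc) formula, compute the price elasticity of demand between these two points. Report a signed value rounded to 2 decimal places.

%ΔQ = (16470 − 24720) / [(24720 + 16470)/2] = -8250/20595 = -0.400582…
%ΔP = (20.8 − 16.7) / [(16.7 + 20.8)/2] = 4.1/18.75 = 0.218666…
Arc Ed = %ΔQ / %ΔP = (-8250/20595) / (4.1/18.75) = -1.8319…

-1.83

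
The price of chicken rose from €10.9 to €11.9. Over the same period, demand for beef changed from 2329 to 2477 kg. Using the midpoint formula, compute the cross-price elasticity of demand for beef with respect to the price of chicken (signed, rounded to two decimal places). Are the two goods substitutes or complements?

%ΔQ_{beef} = (2477 − 2329)/avg = 148/2403 = 0.061589…
%ΔP_{chicken} = (11.9 − 10.9)/avg = 1/11.4 = 0.087719…
E_cross = (148/2403) / (1/11.4) = 0.7021…
E_cross > 0 ⇒ the goods are substitutes.

0.70; substitutes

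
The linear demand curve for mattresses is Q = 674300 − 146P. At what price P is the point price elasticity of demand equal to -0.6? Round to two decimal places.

1731.93

Ed = −146P/(674300 − 146P). Set this equal to -0.6:
146P = 0.6·(674300 − 146P) ⇒ 146P(1 + 0.6) = 0.6·674300
P = 0.6·674300 / (146·1.6) = 1731.9349…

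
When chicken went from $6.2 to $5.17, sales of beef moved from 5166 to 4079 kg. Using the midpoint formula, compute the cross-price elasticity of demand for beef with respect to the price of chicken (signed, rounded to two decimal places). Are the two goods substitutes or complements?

%ΔQ_{beef} = (4079 − 5166)/avg = -1087/4622.5 = -0.235154…
%ΔP_{chicken} = (5.17 − 6.2)/avg = -1.03/5.685 = -0.181178…
E_cross = (-1087/4622.5) / (-1.03/5.685) = 1.2979…
E_cross > 0 ⇒ the goods are substitutes.

1.30; substitutes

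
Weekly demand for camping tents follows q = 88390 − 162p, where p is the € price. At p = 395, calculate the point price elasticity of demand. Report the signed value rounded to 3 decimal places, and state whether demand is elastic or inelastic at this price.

dq/dp = −162. At p = 395, q = 88390 − 162(395) = 24400.
Ed = (dq/dp)·(p/q) = −162 × (395/24400) = -2.62254…
|Ed| = 2.623 > 1, so demand is elastic.

-2.623; elastic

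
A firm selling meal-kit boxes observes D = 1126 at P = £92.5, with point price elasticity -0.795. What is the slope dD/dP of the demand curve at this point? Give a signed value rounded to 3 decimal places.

Ed = (dD/dP)·(P/D) ⇒ dD/dP = Ed·D/P = (-0.795)·1126/92.5 = -9.67751…

-9.678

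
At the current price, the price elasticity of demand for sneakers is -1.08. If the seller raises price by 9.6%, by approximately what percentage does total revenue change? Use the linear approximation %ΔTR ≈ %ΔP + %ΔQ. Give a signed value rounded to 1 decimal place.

%ΔQ ≈ Ed × %ΔP = (-1.08) × (+9.6%) = -10.3680%
%ΔTR ≈ %ΔP + %ΔQ = (+9.6%) + (-10.3680%) = -0.7680%

-0.8%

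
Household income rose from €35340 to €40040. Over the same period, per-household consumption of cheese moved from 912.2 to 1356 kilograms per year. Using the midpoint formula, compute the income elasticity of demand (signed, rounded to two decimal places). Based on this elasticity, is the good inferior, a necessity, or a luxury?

%ΔQ = (1356 − 912.2)/[( 912.2 + 1356)/2] = 443.8/1134.1 = 0.391323…
%ΔIncome = (40040 − 35340)/[( 35340 + 40040)/2] = 4700/37690 = 0.124701…
E_income = (443.8/1134.1) / (4700/37690) = 3.1380…
E_income > 1 ⇒ normal good, luxury.

3.14; luxury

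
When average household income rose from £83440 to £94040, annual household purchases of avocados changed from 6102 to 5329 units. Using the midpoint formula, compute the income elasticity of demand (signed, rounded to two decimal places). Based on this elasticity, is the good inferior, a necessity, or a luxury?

-1.13; inferior

%ΔQ = (5329 − 6102)/[( 6102 + 5329)/2] = -773/5715.5 = -0.135246…
%ΔIncome = (94040 − 83440)/[( 83440 + 94040)/2] = 10600/88740 = 0.119450…
E_income = (-773/5715.5) / (10600/88740) = -1.1322…
E_income < 0 ⇒ inferior good.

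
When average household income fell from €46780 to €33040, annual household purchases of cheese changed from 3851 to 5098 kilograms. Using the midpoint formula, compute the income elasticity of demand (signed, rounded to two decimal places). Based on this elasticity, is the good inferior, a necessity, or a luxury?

-0.81; inferior

%ΔQ = (5098 − 3851)/[( 3851 + 5098)/2] = 1247/4474.5 = 0.278690…
%ΔIncome = (33040 − 46780)/[( 46780 + 33040)/2] = -13740/39910 = -0.344274…
E_income = (1247/4474.5) / (-13740/39910) = -0.8095…
E_income < 0 ⇒ inferior good.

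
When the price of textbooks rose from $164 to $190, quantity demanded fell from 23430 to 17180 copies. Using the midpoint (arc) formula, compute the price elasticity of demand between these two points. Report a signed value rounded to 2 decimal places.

%ΔQ = (17180 − 23430) / [(23430 + 17180)/2] = -6250/20305 = -0.307805…
%ΔP = (190 − 164) / [(164 + 190)/2] = 26/177 = 0.146892…
Arc Ed = %ΔQ / %ΔP = (-6250/20305) / (26/177) = -2.0954…

-2.10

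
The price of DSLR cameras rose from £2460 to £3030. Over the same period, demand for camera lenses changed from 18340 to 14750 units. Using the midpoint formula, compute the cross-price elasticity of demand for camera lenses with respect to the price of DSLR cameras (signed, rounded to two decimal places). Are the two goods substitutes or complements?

-1.04; complements

%ΔQ_{camera lenses} = (14750 − 18340)/avg = -3590/16545 = -0.216983…
%ΔP_{DSLR cameras} = (3030 − 2460)/avg = 570/2745 = 0.207650…
E_cross = (-3590/16545) / (570/2745) = -1.0449…
E_cross < 0 ⇒ the goods are complements.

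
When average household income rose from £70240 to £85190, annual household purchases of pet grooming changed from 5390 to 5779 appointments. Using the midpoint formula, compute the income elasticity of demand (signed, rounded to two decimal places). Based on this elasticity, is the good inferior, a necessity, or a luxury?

%ΔQ = (5779 − 5390)/[( 5390 + 5779)/2] = 389/5584.5 = 0.069657…
%ΔIncome = (85190 − 70240)/[( 70240 + 85190)/2] = 14950/77715 = 0.192369…
E_income = (389/5584.5) / (14950/77715) = 0.3621…
0 < E_income < 1 ⇒ normal good, necessity.

0.36; necessity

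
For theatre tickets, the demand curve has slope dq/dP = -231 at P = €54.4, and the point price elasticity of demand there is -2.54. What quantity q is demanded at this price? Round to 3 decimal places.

4947.402

Ed = (dq/dP)·(P/q) ⇒ q = (dq/dP)·P/Ed = (-231)·54.4/(-2.54) = 4947.40157…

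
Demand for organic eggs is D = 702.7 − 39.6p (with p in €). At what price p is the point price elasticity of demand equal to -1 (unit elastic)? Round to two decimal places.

8.87

Ed = −39.6p/(702.7 − 39.6p). Set this equal to -1:
39.6p = 1·(702.7 − 39.6p) ⇒ 39.6p(1 + 1) = 1·702.7
p = 1·702.7 / (39.6·2) = 8.8724…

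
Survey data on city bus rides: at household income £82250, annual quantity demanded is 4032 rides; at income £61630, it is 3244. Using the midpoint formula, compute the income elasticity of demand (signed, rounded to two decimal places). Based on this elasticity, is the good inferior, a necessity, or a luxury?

%ΔQ = (3244 − 4032)/[( 4032 + 3244)/2] = -788/3638 = -0.216602…
%ΔIncome = (61630 − 82250)/[( 82250 + 61630)/2] = -20620/71940 = -0.286627…
E_income = (-788/3638) / (-20620/71940) = 0.7556…
0 < E_income < 1 ⇒ normal good, necessity.

0.76; necessity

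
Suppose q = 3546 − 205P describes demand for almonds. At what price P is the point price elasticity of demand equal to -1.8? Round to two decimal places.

11.12

Ed = −205P/(3546 − 205P). Set this equal to -1.8:
205P = 1.8·(3546 − 205P) ⇒ 205P(1 + 1.8) = 1.8·3546
P = 1.8·3546 / (205·2.8) = 11.1198…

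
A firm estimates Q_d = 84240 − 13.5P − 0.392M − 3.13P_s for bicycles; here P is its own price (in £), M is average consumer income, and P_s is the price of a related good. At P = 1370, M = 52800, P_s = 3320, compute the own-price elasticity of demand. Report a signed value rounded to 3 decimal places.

At the given values, Q_d = 84240 − 13.5(1370) − 0.392(52800) − 3.13(3320) = 34655.8.
∂Q_d/∂P = −13.5.
E = (-13.5) × (1370/34655.8) = -0.53367…

-0.534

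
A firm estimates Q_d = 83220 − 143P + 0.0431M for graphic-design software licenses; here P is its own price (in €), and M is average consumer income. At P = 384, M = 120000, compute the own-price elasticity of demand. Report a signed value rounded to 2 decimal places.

-1.64

At the given values, Q_d = 83220 − 143(384) + 0.0431(120000) = 33480.
∂Q_d/∂P = −143.
E = (-143) × (384/33480) = -1.6401…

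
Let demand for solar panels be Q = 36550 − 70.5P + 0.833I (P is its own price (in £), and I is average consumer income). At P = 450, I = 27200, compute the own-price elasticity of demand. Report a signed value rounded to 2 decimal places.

-1.15

At the given values, Q = 36550 − 70.5(450) + 0.833(27200) = 27482.6.
∂Q/∂P = −70.5.
E = (-70.5) × (450/27482.6) = -1.1543…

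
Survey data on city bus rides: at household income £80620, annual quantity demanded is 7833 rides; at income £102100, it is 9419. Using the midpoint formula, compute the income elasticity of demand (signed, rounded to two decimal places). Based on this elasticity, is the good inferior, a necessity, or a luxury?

0.78; necessity

%ΔQ = (9419 − 7833)/[( 7833 + 9419)/2] = 1586/8626 = 0.183862…
%ΔIncome = (102100 − 80620)/[( 80620 + 102100)/2] = 21480/91360 = 0.235113…
E_income = (1586/8626) / (21480/91360) = 0.7820…
0 < E_income < 1 ⇒ normal good, necessity.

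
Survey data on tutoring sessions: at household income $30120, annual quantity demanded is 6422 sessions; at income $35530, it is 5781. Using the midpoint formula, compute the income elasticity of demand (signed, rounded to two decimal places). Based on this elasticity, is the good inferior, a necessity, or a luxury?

%ΔQ = (5781 − 6422)/[( 6422 + 5781)/2] = -641/6101.5 = -0.105056…
%ΔIncome = (35530 − 30120)/[( 30120 + 35530)/2] = 5410/32825 = 0.164813…
E_income = (-641/6101.5) / (5410/32825) = -0.6374…
E_income < 0 ⇒ inferior good.

-0.64; inferior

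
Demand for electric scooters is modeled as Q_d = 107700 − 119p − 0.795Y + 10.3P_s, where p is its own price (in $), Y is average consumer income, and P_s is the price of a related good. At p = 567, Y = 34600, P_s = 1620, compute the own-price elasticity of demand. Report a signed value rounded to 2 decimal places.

At the given values, Q_d = 107700 − 119(567) − 0.795(34600) + 10.3(1620) = 29406.
∂Q_d/∂p = −119.
E = (-119) × (567/29406) = -2.2945…

-2.29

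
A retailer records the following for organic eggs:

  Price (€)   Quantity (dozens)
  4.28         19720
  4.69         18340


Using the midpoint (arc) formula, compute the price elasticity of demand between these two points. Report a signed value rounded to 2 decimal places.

%ΔQ = (18340 − 19720) / [(19720 + 18340)/2] = -1380/19030 = -0.072517…
%ΔP = (4.69 − 4.28) / [(4.28 + 4.69)/2] = 0.41/4.485 = 0.091415…
Arc Ed = %ΔQ / %ΔP = (-1380/19030) / (0.41/4.485) = -0.7932…

-0.79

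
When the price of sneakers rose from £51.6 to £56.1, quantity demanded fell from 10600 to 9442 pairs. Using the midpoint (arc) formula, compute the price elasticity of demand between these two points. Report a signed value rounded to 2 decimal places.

-1.38

%ΔQ = (9442 − 10600) / [(10600 + 9442)/2] = -1158/10021 = -0.115557…
%ΔP = (56.1 − 51.6) / [(51.6 + 56.1)/2] = 4.5/53.85 = 0.083565…
Arc Ed = %ΔQ / %ΔP = (-1158/10021) / (4.5/53.85) = -1.3828…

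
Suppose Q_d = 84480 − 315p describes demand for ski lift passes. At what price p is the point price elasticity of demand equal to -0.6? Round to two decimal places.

100.57

Ed = −315p/(84480 − 315p). Set this equal to -0.6:
315p = 0.6·(84480 − 315p) ⇒ 315p(1 + 0.6) = 0.6·84480
p = 0.6·84480 / (315·1.6) = 100.5714…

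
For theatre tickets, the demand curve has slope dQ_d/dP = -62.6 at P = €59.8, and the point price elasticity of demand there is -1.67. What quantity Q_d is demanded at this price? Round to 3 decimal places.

2241.605

Ed = (dQ_d/dP)·(P/Q_d) ⇒ Q_d = (dQ_d/dP)·P/Ed = (-62.6)·59.8/(-1.67) = 2241.60479…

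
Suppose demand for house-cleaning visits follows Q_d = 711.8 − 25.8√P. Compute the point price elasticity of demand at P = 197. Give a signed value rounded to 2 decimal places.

dQ_d/dP = −25.8/(2√P) = -0.919087. At P = 197, Q_d = 349.68.
Ed = (dQ_d/dP)·(P/Q_d) = (-0.919087) × (197/349.68) = -0.5177…

-0.52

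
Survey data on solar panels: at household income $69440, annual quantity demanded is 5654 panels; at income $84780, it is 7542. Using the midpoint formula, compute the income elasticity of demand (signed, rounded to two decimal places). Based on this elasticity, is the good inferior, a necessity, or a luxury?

1.44; luxury

%ΔQ = (7542 − 5654)/[( 5654 + 7542)/2] = 1888/6598 = 0.286147…
%ΔIncome = (84780 − 69440)/[( 69440 + 84780)/2] = 15340/77110 = 0.198936…
E_income = (1888/6598) / (15340/77110) = 1.4383…
E_income > 1 ⇒ normal good, luxury.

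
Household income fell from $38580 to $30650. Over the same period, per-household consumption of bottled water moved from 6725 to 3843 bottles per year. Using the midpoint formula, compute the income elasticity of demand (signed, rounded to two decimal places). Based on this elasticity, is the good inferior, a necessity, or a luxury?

2.38; luxury

%ΔQ = (3843 − 6725)/[( 6725 + 3843)/2] = -2882/5284 = -0.545420…
%ΔIncome = (30650 − 38580)/[( 38580 + 30650)/2] = -7930/34615 = -0.229091…
E_income = (-2882/5284) / (-7930/34615) = 2.3807…
E_income > 1 ⇒ normal good, luxury.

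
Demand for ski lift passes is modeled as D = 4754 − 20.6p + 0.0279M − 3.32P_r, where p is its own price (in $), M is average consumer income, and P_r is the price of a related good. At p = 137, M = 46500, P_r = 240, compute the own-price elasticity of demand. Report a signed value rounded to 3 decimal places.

-1.160

At the given values, D = 4754 − 20.6(137) + 0.0279(46500) − 3.32(240) = 2432.35.
∂D/∂p = −20.6.
E = (-20.6) × (137/2432.35) = -1.16027…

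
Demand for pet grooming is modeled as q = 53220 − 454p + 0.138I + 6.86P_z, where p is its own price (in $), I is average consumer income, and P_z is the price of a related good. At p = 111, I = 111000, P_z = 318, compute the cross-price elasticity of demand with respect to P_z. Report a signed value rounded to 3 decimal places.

At the given values, q = 53220 − 454(111) + 0.138(111000) + 6.86(318) = 20325.48.
∂q/∂P_z = 6.86.
E = (6.86) × (318/20325.48) = 0.10732…

0.107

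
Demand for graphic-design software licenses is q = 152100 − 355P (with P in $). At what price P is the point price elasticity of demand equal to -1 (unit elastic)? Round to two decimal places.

Ed = −355P/(152100 − 355P). Set this equal to -1:
355P = 1·(152100 − 355P) ⇒ 355P(1 + 1) = 1·152100
P = 1·152100 / (355·2) = 214.2253…

214.23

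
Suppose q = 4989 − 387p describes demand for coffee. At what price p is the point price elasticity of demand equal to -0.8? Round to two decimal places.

Ed = −387p/(4989 − 387p). Set this equal to -0.8:
387p = 0.8·(4989 − 387p) ⇒ 387p(1 + 0.8) = 0.8·4989
p = 0.8·4989 / (387·1.8) = 5.7295…

5.73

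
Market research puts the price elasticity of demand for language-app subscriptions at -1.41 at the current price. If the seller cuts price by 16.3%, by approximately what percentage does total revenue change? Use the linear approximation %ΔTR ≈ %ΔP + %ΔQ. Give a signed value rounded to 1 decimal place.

+6.7%

%ΔQ ≈ Ed × %ΔP = (-1.41) × (-16.3%) = +22.9830%
%ΔTR ≈ %ΔP + %ΔQ = (-16.3%) + (+22.9830%) = +6.6830%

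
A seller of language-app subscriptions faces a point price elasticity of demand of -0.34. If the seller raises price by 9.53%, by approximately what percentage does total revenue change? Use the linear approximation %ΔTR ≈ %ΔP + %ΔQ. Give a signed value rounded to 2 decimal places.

%ΔQ ≈ Ed × %ΔP = (-0.34) × (+9.53%) = -3.2402%
%ΔTR ≈ %ΔP + %ΔQ = (+9.53%) + (-3.2402%) = +6.2898%

+6.29%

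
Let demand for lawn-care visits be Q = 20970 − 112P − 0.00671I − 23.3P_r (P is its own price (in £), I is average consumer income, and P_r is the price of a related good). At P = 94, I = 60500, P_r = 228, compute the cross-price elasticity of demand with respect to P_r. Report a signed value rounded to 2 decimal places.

At the given values, Q = 20970 − 112(94) − 0.00671(60500) − 23.3(228) = 4723.645.
∂Q/∂P_r = -23.3.
E = (-23.3) × (228/4723.645) = -1.1246…

-1.12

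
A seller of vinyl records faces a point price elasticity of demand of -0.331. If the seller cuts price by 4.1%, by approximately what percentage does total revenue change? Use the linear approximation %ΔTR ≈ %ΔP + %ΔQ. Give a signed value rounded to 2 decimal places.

-2.74%

%ΔQ ≈ Ed × %ΔP = (-0.331) × (-4.1%) = +1.3571%
%ΔTR ≈ %ΔP + %ΔQ = (-4.1%) + (+1.3571%) = -2.7429%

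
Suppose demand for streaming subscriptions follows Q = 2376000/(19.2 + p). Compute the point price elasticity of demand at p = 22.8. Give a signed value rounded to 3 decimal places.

-0.543

dQ/dp = −2376000/(19.2 + p)² = -1346.94. At p = 22.8, Q = 56571.4.
Ed = (dQ/dp)·(p/Q) = (-1346.94) × (22.8/56571.4) = -0.54285…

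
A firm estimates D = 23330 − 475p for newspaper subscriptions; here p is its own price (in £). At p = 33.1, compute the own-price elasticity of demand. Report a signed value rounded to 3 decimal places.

-2.067

At the given values, D = 23330 − 475(33.1) = 7607.5.
∂D/∂p = −475.
E = (-475) × (33.1/7607.5) = -2.06671…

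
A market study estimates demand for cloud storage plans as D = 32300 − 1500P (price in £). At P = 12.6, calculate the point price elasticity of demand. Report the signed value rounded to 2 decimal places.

dD/dP = −1500. At P = 12.6, D = 32300 − 1500(12.6) = 13400.
Ed = (dD/dP)·(P/D) = −1500 × (12.6/13400) = -1.4104…

-1.41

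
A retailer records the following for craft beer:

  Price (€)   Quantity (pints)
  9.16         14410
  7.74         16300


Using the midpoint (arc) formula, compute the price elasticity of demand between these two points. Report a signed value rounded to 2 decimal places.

%ΔQ = (16300 − 14410) / [(14410 + 16300)/2] = 1890/15355 = 0.123086…
%ΔP = (7.74 − 9.16) / [(9.16 + 7.74)/2] = -1.42/8.45 = -0.168047…
Arc Ed = %ΔQ / %ΔP = (1890/15355) / (-1.42/8.45) = -0.7324…

-0.73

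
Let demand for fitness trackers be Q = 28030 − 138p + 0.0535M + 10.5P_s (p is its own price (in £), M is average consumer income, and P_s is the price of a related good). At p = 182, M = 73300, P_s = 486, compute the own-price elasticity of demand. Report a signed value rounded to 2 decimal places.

At the given values, Q = 28030 − 138(182) + 0.0535(73300) + 10.5(486) = 11938.55.
∂Q/∂p = −138.
E = (-138) × (182/11938.55) = -2.1037…

-2.10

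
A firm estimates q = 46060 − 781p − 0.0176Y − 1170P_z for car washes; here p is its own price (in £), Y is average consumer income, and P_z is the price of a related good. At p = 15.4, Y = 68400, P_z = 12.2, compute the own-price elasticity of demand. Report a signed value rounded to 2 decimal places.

At the given values, q = 46060 − 781(15.4) − 0.0176(68400) − 1170(12.2) = 18554.76.
∂q/∂p = −781.
E = (-781) × (15.4/18554.76) = -0.6482…

-0.65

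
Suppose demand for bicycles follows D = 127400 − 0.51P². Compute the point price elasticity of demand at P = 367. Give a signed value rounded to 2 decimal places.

-2.34

dD/dP = −2·0.51·P = -374.34. At P = 367, D = 58708.61.
Ed = (dD/dP)·(P/D) = (-374.34) × (367/58708.61) = -2.3400…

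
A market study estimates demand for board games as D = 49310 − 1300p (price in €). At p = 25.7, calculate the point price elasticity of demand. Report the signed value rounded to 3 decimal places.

-2.101

dD/dp = −1300. At p = 25.7, D = 49310 − 1300(25.7) = 15900.
Ed = (dD/dp)·(p/D) = −1300 × (25.7/15900) = -2.10125…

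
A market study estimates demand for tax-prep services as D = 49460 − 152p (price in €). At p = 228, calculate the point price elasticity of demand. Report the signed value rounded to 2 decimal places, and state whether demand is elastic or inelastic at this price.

-2.34; elastic

dD/dp = −152. At p = 228, D = 49460 − 152(228) = 14804.
Ed = (dD/dp)·(p/D) = −152 × (228/14804) = -2.3409…
|Ed| = 2.34 > 1, so demand is elastic.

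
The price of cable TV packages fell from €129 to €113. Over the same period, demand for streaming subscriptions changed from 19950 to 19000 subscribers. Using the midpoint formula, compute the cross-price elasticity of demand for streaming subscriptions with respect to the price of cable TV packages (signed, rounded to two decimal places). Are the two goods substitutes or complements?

0.37; substitutes

%ΔQ_{streaming subscriptions} = (19000 − 19950)/avg = -950/19475 = -0.048780…
%ΔP_{cable TV packages} = (113 − 129)/avg = -16/121 = -0.132231…
E_cross = (-950/19475) / (-16/121) = 0.3689…
E_cross > 0 ⇒ the goods are substitutes.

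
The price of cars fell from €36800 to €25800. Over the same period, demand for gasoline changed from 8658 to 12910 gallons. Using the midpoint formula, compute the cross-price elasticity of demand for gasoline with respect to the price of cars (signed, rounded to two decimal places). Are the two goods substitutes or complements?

-1.12; complements

%ΔQ_{gasoline} = (12910 − 8658)/avg = 4252/10784 = 0.394287…
%ΔP_{cars} = (25800 − 36800)/avg = -11000/31300 = -0.351437…
E_cross = (4252/10784) / (-11000/31300) = -1.1219…
E_cross < 0 ⇒ the goods are complements.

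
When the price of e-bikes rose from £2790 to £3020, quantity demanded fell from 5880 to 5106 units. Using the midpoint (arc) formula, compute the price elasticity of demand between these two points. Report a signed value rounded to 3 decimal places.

-1.780

%ΔQ = (5106 − 5880) / [(5880 + 5106)/2] = -774/5493 = -0.140906…
%ΔP = (3020 − 2790) / [(2790 + 3020)/2] = 230/2905 = 0.079173…
Arc Ed = %ΔQ / %ΔP = (-774/5493) / (230/2905) = -1.77971…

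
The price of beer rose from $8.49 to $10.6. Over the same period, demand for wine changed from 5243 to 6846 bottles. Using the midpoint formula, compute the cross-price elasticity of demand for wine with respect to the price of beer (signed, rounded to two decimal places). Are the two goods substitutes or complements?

%ΔQ_{wine} = (6846 − 5243)/avg = 1603/6044.5 = 0.265199…
%ΔP_{beer} = (10.6 − 8.49)/avg = 2.11/9.545 = 0.221058…
E_cross = (1603/6044.5) / (2.11/9.545) = 1.1996…
E_cross > 0 ⇒ the goods are substitutes.

1.20; substitutes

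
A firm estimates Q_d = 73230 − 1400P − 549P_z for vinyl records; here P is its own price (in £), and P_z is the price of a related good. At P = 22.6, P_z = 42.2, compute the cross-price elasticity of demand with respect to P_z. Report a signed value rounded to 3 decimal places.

At the given values, Q_d = 73230 − 1400(22.6) − 549(42.2) = 18422.2.
∂Q_d/∂P_z = -549.
E = (-549) × (42.2/18422.2) = -1.25760…

-1.258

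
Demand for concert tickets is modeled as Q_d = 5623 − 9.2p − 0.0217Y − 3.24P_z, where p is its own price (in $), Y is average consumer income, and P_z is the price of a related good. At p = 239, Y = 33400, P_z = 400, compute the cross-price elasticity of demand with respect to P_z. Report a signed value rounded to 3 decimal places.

-0.923

At the given values, Q_d = 5623 − 9.2(239) − 0.0217(33400) − 3.24(400) = 1403.42.
∂Q_d/∂P_z = -3.24.
E = (-3.24) × (400/1403.42) = -0.92345…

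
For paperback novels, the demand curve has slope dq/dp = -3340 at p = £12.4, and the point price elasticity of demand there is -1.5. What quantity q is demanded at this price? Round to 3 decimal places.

Ed = (dq/dp)·(p/q) ⇒ q = (dq/dp)·p/Ed = (-3340)·12.4/(-1.5) = 27610.66666…

27610.667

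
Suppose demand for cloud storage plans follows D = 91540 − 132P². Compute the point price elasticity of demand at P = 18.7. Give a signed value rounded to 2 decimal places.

-2.03

dD/dP = −2·132·P = -4936.8. At P = 18.7, D = 45380.92.
Ed = (dD/dP)·(P/D) = (-4936.8) × (18.7/45380.92) = -2.0342…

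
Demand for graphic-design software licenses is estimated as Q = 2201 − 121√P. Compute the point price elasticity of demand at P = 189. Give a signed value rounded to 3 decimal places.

-1.547

dQ/dP = −121/(2√P) = -4.40073. At P = 189, Q = 537.525.
Ed = (dQ/dP)·(P/Q) = (-4.40073) × (189/537.525) = -1.54734…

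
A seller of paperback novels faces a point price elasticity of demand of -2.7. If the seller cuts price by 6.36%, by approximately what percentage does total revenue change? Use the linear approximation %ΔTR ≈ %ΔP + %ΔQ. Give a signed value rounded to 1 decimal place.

%ΔQ ≈ Ed × %ΔP = (-2.7) × (-6.36%) = +17.1720%
%ΔTR ≈ %ΔP + %ΔQ = (-6.36%) + (+17.1720%) = +10.8120%

+10.8%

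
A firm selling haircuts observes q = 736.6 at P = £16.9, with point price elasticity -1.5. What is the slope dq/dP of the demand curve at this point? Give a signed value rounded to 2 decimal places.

Ed = (dq/dP)·(P/q) ⇒ dq/dP = Ed·q/P = (-1.5)·736.6/16.9 = -65.3786…

-65.38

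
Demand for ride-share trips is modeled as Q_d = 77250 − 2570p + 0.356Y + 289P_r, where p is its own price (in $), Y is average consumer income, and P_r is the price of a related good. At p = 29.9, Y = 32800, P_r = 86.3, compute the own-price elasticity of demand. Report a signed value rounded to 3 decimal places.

At the given values, Q_d = 77250 − 2570(29.9) + 0.356(32800) + 289(86.3) = 37024.5.
∂Q_d/∂p = −2570.
E = (-2570) × (29.9/37024.5) = -2.07546…

-2.075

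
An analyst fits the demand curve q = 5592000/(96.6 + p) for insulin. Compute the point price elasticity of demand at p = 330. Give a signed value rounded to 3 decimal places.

-0.774

dq/dp = −5592000/(96.6 + p)² = -30.7274. At p = 330, q = 13108.3.
Ed = (dq/dp)·(p/q) = (-30.7274) × (330/13108.3) = -0.77355…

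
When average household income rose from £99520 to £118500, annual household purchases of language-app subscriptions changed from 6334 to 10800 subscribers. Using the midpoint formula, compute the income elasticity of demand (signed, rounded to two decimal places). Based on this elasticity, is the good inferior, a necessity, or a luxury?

2.99; luxury

%ΔQ = (10800 − 6334)/[( 6334 + 10800)/2] = 4466/8567 = 0.521302…
%ΔIncome = (118500 − 99520)/[( 99520 + 118500)/2] = 18980/109010 = 0.174112…
E_income = (4466/8567) / (18980/109010) = 2.9940…
E_income > 1 ⇒ normal good, luxury.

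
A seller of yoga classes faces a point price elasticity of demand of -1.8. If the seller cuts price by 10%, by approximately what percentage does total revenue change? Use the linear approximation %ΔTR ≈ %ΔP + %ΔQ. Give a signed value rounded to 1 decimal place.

+8.0%

%ΔQ ≈ Ed × %ΔP = (-1.8) × (-10%) = +18.0000%
%ΔTR ≈ %ΔP + %ΔQ = (-10%) + (+18.0000%) = +8.0000%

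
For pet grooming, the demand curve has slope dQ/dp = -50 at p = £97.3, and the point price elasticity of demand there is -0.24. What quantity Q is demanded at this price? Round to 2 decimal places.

Ed = (dQ/dp)·(p/Q) ⇒ Q = (dQ/dp)·p/Ed = (-50)·97.3/(-0.24) = 20270.8333…

20270.83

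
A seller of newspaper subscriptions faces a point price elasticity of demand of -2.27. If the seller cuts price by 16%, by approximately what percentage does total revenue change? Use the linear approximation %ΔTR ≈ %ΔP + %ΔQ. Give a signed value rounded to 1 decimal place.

%ΔQ ≈ Ed × %ΔP = (-2.27) × (-16%) = +36.3200%
%ΔTR ≈ %ΔP + %ΔQ = (-16%) + (+36.3200%) = +20.3200%

+20.3%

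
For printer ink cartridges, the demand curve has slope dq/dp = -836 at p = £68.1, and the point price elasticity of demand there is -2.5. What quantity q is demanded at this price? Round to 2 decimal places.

Ed = (dq/dp)·(p/q) ⇒ q = (dq/dp)·p/Ed = (-836)·68.1/(-2.5) = 22772.64

22772.64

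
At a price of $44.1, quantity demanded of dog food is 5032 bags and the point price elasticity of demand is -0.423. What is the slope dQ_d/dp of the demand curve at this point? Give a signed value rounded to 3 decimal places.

Ed = (dQ_d/dp)·(p/Q_d) ⇒ dQ_d/dp = Ed·Q_d/p = (-0.423)·5032/44.1 = -48.26612…

-48.266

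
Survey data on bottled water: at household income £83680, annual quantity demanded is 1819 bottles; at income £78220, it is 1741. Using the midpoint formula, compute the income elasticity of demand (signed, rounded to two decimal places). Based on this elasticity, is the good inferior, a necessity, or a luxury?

0.65; necessity

%ΔQ = (1741 − 1819)/[( 1819 + 1741)/2] = -78/1780 = -0.043820…
%ΔIncome = (78220 − 83680)/[( 83680 + 78220)/2] = -5460/80950 = -0.067449…
E_income = (-78/1780) / (-5460/80950) = 0.6496…
0 < E_income < 1 ⇒ normal good, necessity.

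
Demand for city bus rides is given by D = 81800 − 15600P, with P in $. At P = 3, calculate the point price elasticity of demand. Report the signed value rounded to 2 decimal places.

-1.34

dD/dP = −15600. At P = 3, D = 81800 − 15600(3) = 35000.
Ed = (dD/dP)·(P/D) = −15600 × (3/35000) = -1.3371…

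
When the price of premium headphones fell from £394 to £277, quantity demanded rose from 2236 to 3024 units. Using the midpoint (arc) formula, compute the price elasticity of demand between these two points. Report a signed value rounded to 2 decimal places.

-0.86

%ΔQ = (3024 − 2236) / [(2236 + 3024)/2] = 788/2630 = 0.299619…
%ΔP = (277 − 394) / [(394 + 277)/2] = -117/335.5 = -0.348733…
Arc Ed = %ΔQ / %ΔP = (788/2630) / (-117/335.5) = -0.8591…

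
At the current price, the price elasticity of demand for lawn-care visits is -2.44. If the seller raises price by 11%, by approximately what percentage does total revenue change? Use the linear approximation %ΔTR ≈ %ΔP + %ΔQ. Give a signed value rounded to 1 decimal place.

-15.8%

%ΔQ ≈ Ed × %ΔP = (-2.44) × (+11%) = -26.8400%
%ΔTR ≈ %ΔP + %ΔQ = (+11%) + (-26.8400%) = -15.8400%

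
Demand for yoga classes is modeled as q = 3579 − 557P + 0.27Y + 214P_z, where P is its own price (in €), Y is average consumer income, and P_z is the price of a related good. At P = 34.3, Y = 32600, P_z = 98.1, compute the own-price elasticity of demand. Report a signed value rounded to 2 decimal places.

At the given values, q = 3579 − 557(34.3) + 0.27(32600) + 214(98.1) = 14269.3.
∂q/∂P = −557.
E = (-557) × (34.3/14269.3) = -1.3388…

-1.34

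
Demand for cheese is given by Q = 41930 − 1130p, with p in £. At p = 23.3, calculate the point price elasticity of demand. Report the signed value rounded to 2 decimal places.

-1.69

dQ/dp = −1130. At p = 23.3, Q = 41930 − 1130(23.3) = 15601.
Ed = (dQ/dp)·(p/Q) = −1130 × (23.3/15601) = -1.6876…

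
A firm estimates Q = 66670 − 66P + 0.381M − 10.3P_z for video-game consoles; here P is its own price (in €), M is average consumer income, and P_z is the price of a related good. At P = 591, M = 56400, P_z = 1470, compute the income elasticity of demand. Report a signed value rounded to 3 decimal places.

0.632

At the given values, Q = 66670 − 66(591) + 0.381(56400) − 10.3(1470) = 34011.4.
∂Q/∂M = 0.381.
E = (0.381) × (56400/34011.4) = 0.63179…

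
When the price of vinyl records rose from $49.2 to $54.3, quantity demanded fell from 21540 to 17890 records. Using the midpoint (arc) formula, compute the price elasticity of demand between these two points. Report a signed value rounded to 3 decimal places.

-1.879

%ΔQ = (17890 − 21540) / [(21540 + 17890)/2] = -3650/19715 = -0.185138…
%ΔP = (54.3 − 49.2) / [(49.2 + 54.3)/2] = 5.1/51.75 = 0.098550…
Arc Ed = %ΔQ / %ΔP = (-3650/19715) / (5.1/51.75) = -1.87860…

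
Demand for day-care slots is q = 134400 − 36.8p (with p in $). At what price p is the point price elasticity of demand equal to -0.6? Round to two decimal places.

Ed = −36.8p/(134400 − 36.8p). Set this equal to -0.6:
36.8p = 0.6·(134400 − 36.8p) ⇒ 36.8p(1 + 0.6) = 0.6·134400
p = 0.6·134400 / (36.8·1.6) = 1369.5652…

1369.57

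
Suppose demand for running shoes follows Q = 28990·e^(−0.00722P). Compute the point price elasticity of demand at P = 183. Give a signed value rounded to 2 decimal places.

dQ/dP = −0.00722·Q = -55.8431. At P = 183, Q = 7734.5.
Ed = (dQ/dP)·(P/Q) = (-55.8431) × (183/7734.5) = -1.3212…

-1.32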